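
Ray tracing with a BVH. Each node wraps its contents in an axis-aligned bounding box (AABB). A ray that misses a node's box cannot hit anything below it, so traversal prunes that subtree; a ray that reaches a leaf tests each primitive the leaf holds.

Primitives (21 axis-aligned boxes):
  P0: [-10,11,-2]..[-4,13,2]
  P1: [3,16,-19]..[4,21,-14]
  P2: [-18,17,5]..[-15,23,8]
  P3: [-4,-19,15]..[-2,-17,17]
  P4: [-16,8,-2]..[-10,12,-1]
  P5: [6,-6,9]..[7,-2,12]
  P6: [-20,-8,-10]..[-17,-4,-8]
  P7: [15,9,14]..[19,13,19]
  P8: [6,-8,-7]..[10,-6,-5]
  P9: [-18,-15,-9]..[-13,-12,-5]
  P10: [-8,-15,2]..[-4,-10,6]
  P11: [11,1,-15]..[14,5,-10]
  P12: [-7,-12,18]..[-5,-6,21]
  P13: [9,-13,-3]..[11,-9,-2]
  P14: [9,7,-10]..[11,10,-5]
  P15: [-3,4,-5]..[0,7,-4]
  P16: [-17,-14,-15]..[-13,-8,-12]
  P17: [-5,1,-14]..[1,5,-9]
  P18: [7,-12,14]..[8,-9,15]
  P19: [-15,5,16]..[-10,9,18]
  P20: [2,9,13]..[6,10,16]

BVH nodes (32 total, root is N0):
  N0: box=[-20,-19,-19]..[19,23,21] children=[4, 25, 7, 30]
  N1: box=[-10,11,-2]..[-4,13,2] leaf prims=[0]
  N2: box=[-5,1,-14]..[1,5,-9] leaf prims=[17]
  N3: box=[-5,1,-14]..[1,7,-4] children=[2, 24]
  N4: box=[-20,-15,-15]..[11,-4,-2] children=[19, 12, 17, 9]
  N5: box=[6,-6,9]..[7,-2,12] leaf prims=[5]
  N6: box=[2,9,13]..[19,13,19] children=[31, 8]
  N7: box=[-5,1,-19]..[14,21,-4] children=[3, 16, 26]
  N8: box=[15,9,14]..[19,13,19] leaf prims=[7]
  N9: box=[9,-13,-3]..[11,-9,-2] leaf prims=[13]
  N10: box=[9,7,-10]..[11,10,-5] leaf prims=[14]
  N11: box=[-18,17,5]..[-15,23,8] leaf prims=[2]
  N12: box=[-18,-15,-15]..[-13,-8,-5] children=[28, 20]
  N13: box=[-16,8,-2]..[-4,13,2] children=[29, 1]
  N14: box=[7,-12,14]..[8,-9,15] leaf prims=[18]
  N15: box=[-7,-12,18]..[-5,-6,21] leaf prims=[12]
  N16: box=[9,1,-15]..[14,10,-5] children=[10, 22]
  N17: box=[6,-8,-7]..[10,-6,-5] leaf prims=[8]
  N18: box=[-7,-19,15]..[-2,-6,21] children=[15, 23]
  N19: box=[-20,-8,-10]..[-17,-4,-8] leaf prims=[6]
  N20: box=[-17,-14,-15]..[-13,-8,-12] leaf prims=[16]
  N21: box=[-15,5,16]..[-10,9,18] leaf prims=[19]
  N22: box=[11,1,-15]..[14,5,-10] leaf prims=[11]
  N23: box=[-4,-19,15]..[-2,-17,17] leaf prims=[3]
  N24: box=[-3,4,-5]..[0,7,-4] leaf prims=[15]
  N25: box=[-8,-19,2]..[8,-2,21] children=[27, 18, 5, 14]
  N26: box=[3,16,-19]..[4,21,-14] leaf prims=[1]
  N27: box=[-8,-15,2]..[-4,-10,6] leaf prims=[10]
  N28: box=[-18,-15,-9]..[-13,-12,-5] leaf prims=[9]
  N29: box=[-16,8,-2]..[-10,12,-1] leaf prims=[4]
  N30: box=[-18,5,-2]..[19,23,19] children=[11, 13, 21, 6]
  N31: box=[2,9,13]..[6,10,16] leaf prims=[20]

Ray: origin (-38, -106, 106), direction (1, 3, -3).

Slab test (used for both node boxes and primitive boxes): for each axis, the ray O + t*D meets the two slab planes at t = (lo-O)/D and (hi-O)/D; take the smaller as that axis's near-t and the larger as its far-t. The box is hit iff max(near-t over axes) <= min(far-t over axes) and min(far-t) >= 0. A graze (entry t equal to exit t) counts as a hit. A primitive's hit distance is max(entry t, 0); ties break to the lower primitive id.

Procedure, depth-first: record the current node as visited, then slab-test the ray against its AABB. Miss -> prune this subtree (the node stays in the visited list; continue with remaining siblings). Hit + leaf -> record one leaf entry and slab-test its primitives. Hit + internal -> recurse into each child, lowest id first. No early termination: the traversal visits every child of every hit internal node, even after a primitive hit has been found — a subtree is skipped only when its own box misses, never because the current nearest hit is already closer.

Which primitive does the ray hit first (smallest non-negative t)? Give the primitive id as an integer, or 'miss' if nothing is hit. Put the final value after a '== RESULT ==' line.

Walk:
N0 x:[18,57] y:[29,43] z:[85/3,125/3] -> hit [29,125/3], descend [4, 7, 25, 30]
  N4 x:[18,49] y:[91/3,34] z:[36,121/3] -> miss, prune
  N7 x:[33,52] y:[107/3,127/3] z:[110/3,125/3] -> hit [110/3,125/3], descend [3, 16, 26]
    N3 x:[33,39] y:[107/3,113/3] z:[110/3,40] -> hit [110/3,113/3], descend [2, 24]
      N2 x:[33,39] y:[107/3,37] z:[115/3,40] -> miss, prune
      N24 x:[35,38] y:[110/3,113/3] z:[110/3,37] -> hit [110/3,37] leaf, test {P15@t=110/3}
    N16 x:[47,52] y:[107/3,116/3] z:[37,121/3] -> miss, prune
    N26 x:[41,42] y:[122/3,127/3] z:[40,125/3] -> hit [41,125/3] leaf, test {P1@t=41}
  N25 x:[30,46] y:[29,104/3] z:[85/3,104/3] -> hit [30,104/3], descend [5, 14, 18, 27]
    N5 x:[44,45] y:[100/3,104/3] z:[94/3,97/3] -> miss, prune
    N14 x:[45,46] y:[94/3,97/3] z:[91/3,92/3] -> miss, prune
    N18 x:[31,36] y:[29,100/3] z:[85/3,91/3] -> miss, prune
    N27 x:[30,34] y:[91/3,32] z:[100/3,104/3] -> miss, prune
  N30 x:[20,57] y:[37,43] z:[29,36] -> miss, prune

14 AABB tests over nodes [0, 4, 7, 3, 2, 24, 16, 26, 25, 5, 14, 18, 27, 30]; 2 leaves entered; closest P15.

== RESULT ==
15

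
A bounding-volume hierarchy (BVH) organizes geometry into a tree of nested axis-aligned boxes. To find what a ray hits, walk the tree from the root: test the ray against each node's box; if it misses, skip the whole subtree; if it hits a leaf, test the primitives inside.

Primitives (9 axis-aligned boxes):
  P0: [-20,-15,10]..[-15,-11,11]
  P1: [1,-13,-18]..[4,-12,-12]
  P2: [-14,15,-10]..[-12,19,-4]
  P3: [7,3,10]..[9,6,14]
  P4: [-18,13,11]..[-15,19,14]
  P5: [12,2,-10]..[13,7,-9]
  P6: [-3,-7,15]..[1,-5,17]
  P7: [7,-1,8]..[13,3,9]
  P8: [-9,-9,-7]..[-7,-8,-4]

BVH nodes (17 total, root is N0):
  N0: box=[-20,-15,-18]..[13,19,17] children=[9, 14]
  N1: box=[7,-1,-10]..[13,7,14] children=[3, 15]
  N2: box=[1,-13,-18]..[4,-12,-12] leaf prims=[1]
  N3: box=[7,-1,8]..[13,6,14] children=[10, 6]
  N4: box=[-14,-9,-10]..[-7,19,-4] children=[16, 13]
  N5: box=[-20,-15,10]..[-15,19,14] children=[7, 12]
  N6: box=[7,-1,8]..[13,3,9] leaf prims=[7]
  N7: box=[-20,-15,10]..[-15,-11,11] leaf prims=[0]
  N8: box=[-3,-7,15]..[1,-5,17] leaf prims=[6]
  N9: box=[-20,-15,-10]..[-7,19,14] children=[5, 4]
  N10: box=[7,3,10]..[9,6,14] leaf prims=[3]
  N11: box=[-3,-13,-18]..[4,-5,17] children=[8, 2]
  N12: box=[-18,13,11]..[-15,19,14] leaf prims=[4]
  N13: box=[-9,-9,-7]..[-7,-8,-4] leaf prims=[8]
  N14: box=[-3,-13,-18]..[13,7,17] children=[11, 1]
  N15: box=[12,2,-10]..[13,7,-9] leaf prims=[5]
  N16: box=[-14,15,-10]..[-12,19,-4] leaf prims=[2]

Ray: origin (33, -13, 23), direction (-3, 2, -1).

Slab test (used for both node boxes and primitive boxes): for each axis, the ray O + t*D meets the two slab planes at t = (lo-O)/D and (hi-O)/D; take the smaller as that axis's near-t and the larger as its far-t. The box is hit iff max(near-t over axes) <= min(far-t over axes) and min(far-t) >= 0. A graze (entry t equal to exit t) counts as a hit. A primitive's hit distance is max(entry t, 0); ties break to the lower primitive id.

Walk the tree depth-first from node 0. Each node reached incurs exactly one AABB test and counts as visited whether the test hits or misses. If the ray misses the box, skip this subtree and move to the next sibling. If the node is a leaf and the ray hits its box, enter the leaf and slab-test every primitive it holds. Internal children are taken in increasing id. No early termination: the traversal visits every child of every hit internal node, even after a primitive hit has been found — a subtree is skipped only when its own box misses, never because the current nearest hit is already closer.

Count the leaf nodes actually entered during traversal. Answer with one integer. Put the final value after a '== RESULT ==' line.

Walk:
N0 x:[20/3,53/3] y:[-1,16] z:[6,41] -> hit [20/3,16], descend [9, 14]
  N9 x:[40/3,53/3] y:[-1,16] z:[9,33] -> hit [40/3,16], descend [4, 5]
    N4 x:[40/3,47/3] y:[2,16] z:[27,33] -> miss, prune
    N5 x:[16,53/3] y:[-1,16] z:[9,13] -> miss, prune
  N14 x:[20/3,12] y:[0,10] z:[6,41] -> hit [20/3,10], descend [1, 11]
    N1 x:[20/3,26/3] y:[6,10] z:[9,33] -> miss, prune
    N11 x:[29/3,12] y:[0,4] z:[6,41] -> miss, prune

order=[0, 9, 4, 5, 14, 1, 11]  |boxes|=7  |leaves|=0  hit=miss

== RESULT ==
0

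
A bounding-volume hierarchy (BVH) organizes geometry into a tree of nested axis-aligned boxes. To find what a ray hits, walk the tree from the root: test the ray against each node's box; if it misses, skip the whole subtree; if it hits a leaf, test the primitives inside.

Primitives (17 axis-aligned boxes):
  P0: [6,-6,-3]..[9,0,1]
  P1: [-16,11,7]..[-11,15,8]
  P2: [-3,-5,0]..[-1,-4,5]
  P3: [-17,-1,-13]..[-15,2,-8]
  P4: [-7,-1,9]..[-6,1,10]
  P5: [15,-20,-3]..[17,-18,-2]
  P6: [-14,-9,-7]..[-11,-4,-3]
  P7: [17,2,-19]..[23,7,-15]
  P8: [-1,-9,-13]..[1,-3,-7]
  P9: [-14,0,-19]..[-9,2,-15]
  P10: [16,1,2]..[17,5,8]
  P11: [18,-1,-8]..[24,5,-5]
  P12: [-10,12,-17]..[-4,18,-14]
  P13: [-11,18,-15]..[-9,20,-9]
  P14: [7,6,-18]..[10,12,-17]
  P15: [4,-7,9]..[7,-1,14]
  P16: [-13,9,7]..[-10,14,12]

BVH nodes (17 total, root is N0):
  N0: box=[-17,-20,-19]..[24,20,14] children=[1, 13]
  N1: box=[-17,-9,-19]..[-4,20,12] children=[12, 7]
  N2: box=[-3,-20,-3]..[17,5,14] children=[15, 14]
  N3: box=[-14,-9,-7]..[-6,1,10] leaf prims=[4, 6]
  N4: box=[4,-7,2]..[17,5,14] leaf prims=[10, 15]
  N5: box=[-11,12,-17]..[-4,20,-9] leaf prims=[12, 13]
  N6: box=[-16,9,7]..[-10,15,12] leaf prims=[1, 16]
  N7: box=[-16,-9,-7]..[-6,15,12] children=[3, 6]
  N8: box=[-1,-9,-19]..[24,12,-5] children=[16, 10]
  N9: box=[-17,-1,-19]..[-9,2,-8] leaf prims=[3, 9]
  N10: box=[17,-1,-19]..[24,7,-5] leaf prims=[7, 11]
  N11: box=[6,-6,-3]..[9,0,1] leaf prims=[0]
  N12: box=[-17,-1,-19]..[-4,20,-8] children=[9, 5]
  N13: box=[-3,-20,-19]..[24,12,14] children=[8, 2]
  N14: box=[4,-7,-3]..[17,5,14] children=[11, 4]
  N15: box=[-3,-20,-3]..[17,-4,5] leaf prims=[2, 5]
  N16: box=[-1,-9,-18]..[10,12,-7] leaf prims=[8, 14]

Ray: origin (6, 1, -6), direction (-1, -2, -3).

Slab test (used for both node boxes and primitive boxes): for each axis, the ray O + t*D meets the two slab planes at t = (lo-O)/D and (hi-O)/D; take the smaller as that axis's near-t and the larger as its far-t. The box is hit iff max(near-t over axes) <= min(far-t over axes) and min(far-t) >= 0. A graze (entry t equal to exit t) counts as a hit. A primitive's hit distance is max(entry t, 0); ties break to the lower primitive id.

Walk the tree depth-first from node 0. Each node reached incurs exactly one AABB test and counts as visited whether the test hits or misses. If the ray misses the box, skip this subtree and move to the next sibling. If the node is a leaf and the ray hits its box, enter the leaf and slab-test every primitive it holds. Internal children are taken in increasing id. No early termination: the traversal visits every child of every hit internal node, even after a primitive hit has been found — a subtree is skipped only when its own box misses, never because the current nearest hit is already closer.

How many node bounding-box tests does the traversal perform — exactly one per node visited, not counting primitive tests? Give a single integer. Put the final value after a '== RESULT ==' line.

Trace the traversal:
N0 x:[-18,23] y:[-19/2,21/2] z:[-20/3,13/3] -> hit [-20/3,13/3], descend [1, 13]
  N1 x:[10,23] y:[-19/2,5] z:[-6,13/3] -> miss, prune
  N13 x:[-18,9] y:[-11/2,21/2] z:[-20/3,13/3] -> hit [-11/2,13/3], descend [2, 8]
    N2 x:[-11,9] y:[-2,21/2] z:[-20/3,-1] -> miss, prune
    N8 x:[-18,7] y:[-11/2,5] z:[-1/3,13/3] -> hit [-1/3,13/3], descend [10, 16]
      N10 x:[-18,-11] y:[-3,1] z:[-1/3,13/3] -> miss, prune
      N16 x:[-4,7] y:[-11/2,5] z:[1/3,4] -> hit [1/3,4] leaf, test {P8(miss), P14(miss)}

Visited [0, 1, 13, 2, 8, 10, 16]. Tests: 7 box, 1 leaf. Nearest: miss.

== RESULT ==
7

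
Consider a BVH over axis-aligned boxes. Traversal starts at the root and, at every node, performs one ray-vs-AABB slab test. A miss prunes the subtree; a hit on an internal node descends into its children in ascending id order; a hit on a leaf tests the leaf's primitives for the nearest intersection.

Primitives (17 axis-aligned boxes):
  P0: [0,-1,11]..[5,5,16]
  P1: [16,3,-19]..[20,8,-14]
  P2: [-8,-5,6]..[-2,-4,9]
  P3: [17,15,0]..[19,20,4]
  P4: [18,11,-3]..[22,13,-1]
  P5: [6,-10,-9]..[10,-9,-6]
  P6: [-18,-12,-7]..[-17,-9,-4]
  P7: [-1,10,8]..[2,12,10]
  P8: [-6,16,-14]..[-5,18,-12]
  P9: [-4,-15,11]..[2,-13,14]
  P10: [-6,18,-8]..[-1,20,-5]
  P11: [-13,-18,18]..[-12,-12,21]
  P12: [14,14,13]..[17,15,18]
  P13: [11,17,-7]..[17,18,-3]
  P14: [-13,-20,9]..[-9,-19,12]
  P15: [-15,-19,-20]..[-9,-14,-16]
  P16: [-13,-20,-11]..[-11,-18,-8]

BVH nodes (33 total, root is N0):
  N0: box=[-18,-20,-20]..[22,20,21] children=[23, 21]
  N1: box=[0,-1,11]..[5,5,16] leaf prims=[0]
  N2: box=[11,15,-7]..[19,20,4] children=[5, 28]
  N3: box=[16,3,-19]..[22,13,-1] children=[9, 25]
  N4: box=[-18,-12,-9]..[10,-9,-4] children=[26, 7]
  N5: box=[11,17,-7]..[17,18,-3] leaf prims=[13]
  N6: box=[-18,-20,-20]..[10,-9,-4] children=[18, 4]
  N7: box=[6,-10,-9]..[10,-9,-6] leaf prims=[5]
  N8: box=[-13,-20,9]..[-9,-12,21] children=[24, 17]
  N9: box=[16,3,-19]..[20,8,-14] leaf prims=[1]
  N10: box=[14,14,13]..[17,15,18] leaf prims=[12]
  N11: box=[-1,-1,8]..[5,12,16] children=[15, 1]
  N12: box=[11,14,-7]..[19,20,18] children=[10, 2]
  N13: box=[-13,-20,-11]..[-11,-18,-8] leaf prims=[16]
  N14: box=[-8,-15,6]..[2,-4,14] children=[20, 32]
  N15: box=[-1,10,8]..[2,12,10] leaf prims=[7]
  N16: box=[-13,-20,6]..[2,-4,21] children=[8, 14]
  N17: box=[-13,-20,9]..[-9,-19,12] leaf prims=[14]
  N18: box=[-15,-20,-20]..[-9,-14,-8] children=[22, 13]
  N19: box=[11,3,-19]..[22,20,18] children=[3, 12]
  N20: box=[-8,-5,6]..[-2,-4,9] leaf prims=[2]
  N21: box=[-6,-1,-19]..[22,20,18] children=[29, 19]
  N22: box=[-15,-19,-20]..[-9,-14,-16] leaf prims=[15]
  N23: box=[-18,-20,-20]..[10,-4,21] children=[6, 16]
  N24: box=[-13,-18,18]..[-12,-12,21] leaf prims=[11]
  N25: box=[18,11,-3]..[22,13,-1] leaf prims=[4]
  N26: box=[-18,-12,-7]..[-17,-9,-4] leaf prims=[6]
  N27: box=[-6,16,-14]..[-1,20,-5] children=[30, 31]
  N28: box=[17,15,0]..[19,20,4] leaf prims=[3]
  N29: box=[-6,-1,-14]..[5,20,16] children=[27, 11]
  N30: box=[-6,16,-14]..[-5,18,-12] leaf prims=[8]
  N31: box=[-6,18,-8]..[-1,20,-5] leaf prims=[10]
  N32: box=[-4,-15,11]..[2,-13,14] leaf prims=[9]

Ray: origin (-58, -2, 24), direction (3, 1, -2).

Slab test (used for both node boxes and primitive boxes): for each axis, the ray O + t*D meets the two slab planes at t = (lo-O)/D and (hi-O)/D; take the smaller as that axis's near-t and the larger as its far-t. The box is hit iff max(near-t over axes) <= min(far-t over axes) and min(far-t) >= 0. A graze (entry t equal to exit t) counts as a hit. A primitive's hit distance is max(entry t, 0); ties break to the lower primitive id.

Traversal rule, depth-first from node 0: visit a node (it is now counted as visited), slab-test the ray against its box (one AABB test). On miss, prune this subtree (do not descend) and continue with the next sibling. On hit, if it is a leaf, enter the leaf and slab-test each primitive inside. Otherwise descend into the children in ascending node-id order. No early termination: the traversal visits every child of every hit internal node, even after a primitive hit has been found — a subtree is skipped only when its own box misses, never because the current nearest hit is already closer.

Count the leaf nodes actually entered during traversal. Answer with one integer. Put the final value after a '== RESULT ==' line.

Walk:
N0 x:[40/3,80/3] y:[-18,22] z:[3/2,22] -> hit [40/3,22], descend [21, 23]
  N21 x:[52/3,80/3] y:[1,22] z:[3,43/2] -> hit [52/3,43/2], descend [19, 29]
    N19 x:[23,80/3] y:[5,22] z:[3,43/2] -> miss, prune
    N29 x:[52/3,21] y:[1,22] z:[4,19] -> hit [52/3,19], descend [11, 27]
      N11 x:[19,21] y:[1,14] z:[4,8] -> miss, prune
      N27 x:[52/3,19] y:[18,22] z:[29/2,19] -> hit [18,19], descend [30, 31]
        N30 x:[52/3,53/3] y:[18,20] z:[18,19] -> miss, prune
        N31 x:[52/3,19] y:[20,22] z:[29/2,16] -> miss, prune
  N23 x:[40/3,68/3] y:[-18,-2] z:[3/2,22] -> miss, prune

9 AABB tests over nodes [0, 21, 19, 29, 11, 27, 30, 31, 23]; 0 leaves entered; closest miss.

== RESULT ==
0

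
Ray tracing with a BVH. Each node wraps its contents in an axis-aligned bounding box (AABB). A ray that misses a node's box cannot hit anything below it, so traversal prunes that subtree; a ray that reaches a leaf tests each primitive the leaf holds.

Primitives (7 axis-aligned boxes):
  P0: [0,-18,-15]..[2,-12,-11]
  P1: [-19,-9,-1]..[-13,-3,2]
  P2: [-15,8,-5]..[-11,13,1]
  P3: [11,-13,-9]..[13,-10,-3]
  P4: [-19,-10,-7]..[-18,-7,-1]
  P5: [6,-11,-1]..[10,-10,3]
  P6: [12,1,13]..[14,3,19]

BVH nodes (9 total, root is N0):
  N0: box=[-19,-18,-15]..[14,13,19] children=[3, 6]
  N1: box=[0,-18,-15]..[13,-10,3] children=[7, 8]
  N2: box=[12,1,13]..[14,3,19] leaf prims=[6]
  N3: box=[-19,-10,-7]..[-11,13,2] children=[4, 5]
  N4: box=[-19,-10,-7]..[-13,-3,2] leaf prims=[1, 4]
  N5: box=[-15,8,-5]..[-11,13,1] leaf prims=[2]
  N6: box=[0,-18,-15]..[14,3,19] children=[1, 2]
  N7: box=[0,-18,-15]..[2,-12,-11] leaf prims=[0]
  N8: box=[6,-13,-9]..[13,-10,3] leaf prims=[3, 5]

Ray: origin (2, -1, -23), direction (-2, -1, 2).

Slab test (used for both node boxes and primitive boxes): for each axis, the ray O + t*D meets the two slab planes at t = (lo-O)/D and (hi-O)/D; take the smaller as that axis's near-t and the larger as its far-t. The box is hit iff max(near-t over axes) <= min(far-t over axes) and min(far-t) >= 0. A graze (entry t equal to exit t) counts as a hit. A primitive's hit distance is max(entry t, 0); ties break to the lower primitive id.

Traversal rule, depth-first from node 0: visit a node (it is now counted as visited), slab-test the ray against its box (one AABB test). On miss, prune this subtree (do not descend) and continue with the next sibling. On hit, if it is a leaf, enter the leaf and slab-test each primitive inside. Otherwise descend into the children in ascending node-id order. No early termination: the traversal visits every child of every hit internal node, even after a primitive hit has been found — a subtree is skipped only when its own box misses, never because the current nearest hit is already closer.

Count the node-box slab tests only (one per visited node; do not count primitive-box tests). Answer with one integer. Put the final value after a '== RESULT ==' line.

Traverse from the root:
N0 x:[-6,21/2] y:[-14,17] z:[4,21] -> hit [4,21/2], descend [3, 6]
  N3 x:[13/2,21/2] y:[-14,9] z:[8,25/2] -> hit [8,9], descend [4, 5]
    N4 x:[15/2,21/2] y:[2,9] z:[8,25/2] -> hit [8,9] leaf, test {P1(miss), P4(miss)}
    N5 x:[13/2,17/2] y:[-14,-9] z:[9,12] -> miss, prune
  N6 x:[-6,1] y:[-4,17] z:[4,21] -> miss, prune

Summary -> nodes [0, 3, 4, 5, 6]; box-tests=5; leaf-entries=1; first=miss

== RESULT ==
5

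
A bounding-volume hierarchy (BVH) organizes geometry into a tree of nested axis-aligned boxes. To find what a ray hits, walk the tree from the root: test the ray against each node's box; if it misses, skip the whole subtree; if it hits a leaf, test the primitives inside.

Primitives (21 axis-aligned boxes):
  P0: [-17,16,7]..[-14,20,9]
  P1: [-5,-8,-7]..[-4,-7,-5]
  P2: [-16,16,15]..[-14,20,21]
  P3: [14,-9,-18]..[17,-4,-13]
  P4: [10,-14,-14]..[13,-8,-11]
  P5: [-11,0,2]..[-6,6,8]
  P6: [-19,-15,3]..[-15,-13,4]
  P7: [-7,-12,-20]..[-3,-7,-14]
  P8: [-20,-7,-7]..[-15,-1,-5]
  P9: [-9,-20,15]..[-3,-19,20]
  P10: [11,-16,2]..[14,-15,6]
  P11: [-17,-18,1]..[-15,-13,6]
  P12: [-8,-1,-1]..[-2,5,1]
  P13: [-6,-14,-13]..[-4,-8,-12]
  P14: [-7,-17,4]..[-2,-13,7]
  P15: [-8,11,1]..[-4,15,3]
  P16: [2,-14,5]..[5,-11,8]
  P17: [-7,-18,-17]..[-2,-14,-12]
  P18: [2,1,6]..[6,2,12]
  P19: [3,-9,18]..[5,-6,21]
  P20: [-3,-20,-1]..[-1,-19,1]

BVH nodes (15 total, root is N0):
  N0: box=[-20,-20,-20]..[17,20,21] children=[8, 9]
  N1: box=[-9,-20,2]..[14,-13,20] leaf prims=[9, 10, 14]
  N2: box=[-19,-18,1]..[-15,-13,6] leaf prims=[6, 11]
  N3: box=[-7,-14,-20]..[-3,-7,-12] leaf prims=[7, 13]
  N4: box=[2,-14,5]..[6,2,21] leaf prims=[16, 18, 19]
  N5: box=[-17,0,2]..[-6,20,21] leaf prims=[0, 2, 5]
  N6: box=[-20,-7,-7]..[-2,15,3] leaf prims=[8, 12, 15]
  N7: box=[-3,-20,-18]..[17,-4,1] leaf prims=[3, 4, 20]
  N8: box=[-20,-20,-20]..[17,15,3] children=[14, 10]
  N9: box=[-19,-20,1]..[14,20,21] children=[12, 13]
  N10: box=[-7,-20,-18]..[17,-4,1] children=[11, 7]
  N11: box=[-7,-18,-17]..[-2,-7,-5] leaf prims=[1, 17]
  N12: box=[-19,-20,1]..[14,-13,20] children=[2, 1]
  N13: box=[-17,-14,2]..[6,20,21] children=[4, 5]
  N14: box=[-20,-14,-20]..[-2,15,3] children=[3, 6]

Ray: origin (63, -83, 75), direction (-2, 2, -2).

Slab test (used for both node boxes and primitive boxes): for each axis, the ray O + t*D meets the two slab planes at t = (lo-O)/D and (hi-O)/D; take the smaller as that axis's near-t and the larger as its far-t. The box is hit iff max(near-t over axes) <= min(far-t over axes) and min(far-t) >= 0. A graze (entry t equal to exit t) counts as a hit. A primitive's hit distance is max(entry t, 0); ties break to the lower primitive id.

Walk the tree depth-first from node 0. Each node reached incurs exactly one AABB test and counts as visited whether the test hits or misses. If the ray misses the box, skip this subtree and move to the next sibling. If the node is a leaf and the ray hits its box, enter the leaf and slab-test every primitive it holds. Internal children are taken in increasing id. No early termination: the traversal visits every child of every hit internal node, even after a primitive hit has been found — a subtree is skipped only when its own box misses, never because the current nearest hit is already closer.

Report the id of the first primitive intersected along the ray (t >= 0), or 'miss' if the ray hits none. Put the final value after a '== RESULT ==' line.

Trace the traversal:
N0 x:[23,83/2] y:[63/2,103/2] z:[27,95/2] -> hit [63/2,83/2], descend [8, 9]
  N8 x:[23,83/2] y:[63/2,49] z:[36,95/2] -> hit [36,83/2], descend [10, 14]
    N10 x:[23,35] y:[63/2,79/2] z:[37,93/2] -> miss, prune
    N14 x:[65/2,83/2] y:[69/2,49] z:[36,95/2] -> hit [36,83/2], descend [3, 6]
      N3 x:[33,35] y:[69/2,38] z:[87/2,95/2] -> miss, prune
      N6 x:[65/2,83/2] y:[38,49] z:[36,41] -> hit [38,41] leaf, test {P8@t=40, P12(miss), P15(miss)}
  N9 x:[49/2,41] y:[63/2,103/2] z:[27,37] -> hit [63/2,37], descend [12, 13]
    N12 x:[49/2,41] y:[63/2,35] z:[55/2,37] -> hit [63/2,35], descend [1, 2]
      N1 x:[49/2,36] y:[63/2,35] z:[55/2,73/2] -> hit [63/2,35] leaf, test {P9(miss), P10(miss), P14@t=34}
      N2 x:[39,41] y:[65/2,35] z:[69/2,37] -> miss, prune
    N13 x:[57/2,40] y:[69/2,103/2] z:[27,73/2] -> hit [69/2,73/2], descend [4, 5]
      N4 x:[57/2,61/2] y:[69/2,85/2] z:[27,35] -> miss, prune
      N5 x:[69/2,40] y:[83/2,103/2] z:[27,73/2] -> miss, prune

Summary -> nodes [0, 8, 10, 14, 3, 6, 9, 12, 1, 2, 13, 4, 5]; box-tests=13; leaf-entries=2; first=P14

== RESULT ==
14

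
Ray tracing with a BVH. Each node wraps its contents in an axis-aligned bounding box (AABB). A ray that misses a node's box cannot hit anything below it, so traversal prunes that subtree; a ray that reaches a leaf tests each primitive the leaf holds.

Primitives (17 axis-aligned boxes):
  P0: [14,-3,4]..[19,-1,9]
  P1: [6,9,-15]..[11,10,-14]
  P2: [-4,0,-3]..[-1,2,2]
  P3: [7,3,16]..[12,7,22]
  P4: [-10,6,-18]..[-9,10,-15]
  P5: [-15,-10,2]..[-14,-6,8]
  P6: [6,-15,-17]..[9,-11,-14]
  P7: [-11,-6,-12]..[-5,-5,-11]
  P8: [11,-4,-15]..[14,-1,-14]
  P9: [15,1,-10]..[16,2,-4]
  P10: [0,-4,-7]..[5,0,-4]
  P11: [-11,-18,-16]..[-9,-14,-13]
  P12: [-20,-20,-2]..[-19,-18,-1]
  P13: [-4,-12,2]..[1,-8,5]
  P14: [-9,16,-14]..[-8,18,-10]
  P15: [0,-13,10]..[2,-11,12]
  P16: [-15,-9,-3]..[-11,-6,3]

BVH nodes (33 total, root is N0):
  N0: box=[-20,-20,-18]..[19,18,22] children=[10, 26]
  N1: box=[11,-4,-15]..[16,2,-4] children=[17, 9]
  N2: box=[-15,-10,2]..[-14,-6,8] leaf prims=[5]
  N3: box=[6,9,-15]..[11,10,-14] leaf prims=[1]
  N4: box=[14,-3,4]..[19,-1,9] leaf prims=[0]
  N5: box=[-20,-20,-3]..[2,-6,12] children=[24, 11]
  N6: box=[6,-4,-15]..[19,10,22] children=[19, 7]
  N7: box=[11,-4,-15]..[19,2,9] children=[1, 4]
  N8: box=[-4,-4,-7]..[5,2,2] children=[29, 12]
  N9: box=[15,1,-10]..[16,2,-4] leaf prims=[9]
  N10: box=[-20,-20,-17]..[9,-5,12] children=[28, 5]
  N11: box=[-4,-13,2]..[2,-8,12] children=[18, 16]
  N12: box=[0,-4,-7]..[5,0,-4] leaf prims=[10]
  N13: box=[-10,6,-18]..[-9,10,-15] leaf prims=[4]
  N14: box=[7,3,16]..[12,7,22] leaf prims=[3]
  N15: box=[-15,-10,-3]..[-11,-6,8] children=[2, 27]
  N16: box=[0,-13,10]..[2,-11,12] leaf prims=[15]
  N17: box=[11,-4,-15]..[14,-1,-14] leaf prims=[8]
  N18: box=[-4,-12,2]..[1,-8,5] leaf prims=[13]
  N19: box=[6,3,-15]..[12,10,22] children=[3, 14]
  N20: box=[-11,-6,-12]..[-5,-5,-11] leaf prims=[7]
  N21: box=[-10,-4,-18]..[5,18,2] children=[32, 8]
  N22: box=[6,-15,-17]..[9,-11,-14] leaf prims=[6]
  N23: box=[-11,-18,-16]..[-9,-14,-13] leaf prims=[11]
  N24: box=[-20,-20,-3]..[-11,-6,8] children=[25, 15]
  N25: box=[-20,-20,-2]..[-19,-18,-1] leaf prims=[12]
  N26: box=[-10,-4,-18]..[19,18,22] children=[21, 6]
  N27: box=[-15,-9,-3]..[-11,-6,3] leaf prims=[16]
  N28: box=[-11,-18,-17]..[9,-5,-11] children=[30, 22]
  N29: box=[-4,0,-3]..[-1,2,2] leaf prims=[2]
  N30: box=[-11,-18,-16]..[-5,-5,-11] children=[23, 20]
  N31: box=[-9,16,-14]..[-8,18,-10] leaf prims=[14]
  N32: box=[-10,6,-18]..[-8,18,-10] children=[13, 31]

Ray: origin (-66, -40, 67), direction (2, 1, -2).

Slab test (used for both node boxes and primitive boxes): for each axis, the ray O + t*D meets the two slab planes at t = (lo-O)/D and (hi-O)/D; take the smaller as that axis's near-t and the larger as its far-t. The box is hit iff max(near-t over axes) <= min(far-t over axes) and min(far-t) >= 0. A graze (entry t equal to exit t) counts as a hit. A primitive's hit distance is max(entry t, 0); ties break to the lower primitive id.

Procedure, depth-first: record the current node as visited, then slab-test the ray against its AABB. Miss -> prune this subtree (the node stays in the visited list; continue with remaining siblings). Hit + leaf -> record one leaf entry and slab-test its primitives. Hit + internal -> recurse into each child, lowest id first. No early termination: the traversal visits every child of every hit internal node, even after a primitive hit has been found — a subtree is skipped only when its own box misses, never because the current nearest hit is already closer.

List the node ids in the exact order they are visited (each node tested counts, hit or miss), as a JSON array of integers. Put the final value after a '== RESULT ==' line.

Traverse from the root:
N0 x:[23,85/2] y:[20,58] z:[45/2,85/2] -> hit [23,85/2], descend [10, 26]
  N10 x:[23,75/2] y:[20,35] z:[55/2,42] -> hit [55/2,35], descend [5, 28]
    N5 x:[23,34] y:[20,34] z:[55/2,35] -> hit [55/2,34], descend [11, 24]
      N11 x:[31,34] y:[27,32] z:[55/2,65/2] -> hit [31,32], descend [16, 18]
        N16 x:[33,34] y:[27,29] z:[55/2,57/2] -> miss, prune
        N18 x:[31,67/2] y:[28,32] z:[31,65/2] -> hit [31,32] leaf, test {P13@t=31}
      N24 x:[23,55/2] y:[20,34] z:[59/2,35] -> miss, prune
    N28 x:[55/2,75/2] y:[22,35] z:[39,42] -> miss, prune
  N26 x:[28,85/2] y:[36,58] z:[45/2,85/2] -> hit [36,85/2], descend [6, 21]
    N6 x:[36,85/2] y:[36,50] z:[45/2,41] -> hit [36,41], descend [7, 19]
      N7 x:[77/2,85/2] y:[36,42] z:[29,41] -> hit [77/2,41], descend [1, 4]
        N1 x:[77/2,41] y:[36,42] z:[71/2,41] -> hit [77/2,41], descend [9, 17]
          N9 x:[81/2,41] y:[41,42] z:[71/2,77/2] -> miss, prune
          N17 x:[77/2,40] y:[36,39] z:[81/2,41] -> miss, prune
        N4 x:[40,85/2] y:[37,39] z:[29,63/2] -> miss, prune
      N19 x:[36,39] y:[43,50] z:[45/2,41] -> miss, prune
    N21 x:[28,71/2] y:[36,58] z:[65/2,85/2] -> miss, prune

Visited [0, 10, 5, 11, 16, 18, 24, 28, 26, 6, 7, 1, 9, 17, 4, 19, 21]. Tests: 17 box, 1 leaf. Nearest: P13.

== RESULT ==
[0, 10, 5, 11, 16, 18, 24, 28, 26, 6, 7, 1, 9, 17, 4, 19, 21]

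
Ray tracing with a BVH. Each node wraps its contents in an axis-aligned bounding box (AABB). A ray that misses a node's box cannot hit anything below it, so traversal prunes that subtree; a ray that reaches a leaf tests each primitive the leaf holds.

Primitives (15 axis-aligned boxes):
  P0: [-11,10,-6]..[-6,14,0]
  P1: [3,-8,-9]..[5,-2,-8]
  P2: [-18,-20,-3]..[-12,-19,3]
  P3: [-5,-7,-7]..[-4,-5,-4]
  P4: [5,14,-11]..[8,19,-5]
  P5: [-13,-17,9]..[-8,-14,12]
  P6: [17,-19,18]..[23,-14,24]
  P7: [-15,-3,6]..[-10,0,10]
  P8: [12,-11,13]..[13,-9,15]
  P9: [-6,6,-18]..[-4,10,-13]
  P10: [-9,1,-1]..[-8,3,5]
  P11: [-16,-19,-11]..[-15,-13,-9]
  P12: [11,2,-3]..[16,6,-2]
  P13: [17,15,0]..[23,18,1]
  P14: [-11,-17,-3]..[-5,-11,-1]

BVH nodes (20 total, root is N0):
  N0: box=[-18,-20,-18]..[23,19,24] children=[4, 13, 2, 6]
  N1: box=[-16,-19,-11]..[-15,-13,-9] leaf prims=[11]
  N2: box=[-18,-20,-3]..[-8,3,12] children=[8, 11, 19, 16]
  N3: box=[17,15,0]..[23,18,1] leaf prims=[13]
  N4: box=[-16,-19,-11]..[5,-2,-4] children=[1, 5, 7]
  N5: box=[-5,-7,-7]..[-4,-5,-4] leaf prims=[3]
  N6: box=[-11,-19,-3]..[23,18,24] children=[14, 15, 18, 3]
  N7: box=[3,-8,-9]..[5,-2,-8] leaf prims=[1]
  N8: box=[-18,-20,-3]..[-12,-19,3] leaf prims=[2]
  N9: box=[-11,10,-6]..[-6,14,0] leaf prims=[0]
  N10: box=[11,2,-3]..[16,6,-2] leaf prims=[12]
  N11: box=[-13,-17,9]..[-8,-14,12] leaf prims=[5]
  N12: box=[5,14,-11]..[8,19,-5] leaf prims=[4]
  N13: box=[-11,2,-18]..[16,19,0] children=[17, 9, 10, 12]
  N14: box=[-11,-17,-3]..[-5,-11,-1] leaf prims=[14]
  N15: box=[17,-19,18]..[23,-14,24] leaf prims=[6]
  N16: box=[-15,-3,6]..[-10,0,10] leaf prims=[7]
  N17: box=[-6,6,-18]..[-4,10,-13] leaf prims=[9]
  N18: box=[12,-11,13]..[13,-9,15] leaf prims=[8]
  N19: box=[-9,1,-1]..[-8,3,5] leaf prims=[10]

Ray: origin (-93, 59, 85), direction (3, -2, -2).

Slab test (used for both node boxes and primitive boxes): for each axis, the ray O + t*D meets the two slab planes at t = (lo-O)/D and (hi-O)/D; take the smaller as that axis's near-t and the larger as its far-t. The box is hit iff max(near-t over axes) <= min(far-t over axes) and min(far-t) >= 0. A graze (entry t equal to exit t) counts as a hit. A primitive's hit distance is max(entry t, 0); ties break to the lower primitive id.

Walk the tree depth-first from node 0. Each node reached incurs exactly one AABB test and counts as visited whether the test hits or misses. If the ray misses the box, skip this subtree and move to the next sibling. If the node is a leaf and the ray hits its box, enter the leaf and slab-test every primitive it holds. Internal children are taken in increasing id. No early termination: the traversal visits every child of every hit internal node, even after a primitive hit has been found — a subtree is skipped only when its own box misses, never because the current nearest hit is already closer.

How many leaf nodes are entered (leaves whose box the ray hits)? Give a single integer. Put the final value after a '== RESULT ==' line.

Walk:
N0 x:[25,116/3] y:[20,79/2] z:[61/2,103/2] -> hit [61/2,116/3], descend [2, 4, 6, 13]
  N2 x:[25,85/3] y:[28,79/2] z:[73/2,44] -> miss, prune
  N4 x:[77/3,98/3] y:[61/2,39] z:[89/2,48] -> miss, prune
  N6 x:[82/3,116/3] y:[41/2,39] z:[61/2,44] -> hit [61/2,116/3], descend [3, 14, 15, 18]
    N3 x:[110/3,116/3] y:[41/2,22] z:[42,85/2] -> miss, prune
    N14 x:[82/3,88/3] y:[35,38] z:[43,44] -> miss, prune
    N15 x:[110/3,116/3] y:[73/2,39] z:[61/2,67/2] -> miss, prune
    N18 x:[35,106/3] y:[34,35] z:[35,36] -> hit [35,35] leaf, test {P8@t=35}
  N13 x:[82/3,109/3] y:[20,57/2] z:[85/2,103/2] -> miss, prune

Summary -> nodes [0, 2, 4, 6, 3, 14, 15, 18, 13]; box-tests=9; leaf-entries=1; first=P8

== RESULT ==
1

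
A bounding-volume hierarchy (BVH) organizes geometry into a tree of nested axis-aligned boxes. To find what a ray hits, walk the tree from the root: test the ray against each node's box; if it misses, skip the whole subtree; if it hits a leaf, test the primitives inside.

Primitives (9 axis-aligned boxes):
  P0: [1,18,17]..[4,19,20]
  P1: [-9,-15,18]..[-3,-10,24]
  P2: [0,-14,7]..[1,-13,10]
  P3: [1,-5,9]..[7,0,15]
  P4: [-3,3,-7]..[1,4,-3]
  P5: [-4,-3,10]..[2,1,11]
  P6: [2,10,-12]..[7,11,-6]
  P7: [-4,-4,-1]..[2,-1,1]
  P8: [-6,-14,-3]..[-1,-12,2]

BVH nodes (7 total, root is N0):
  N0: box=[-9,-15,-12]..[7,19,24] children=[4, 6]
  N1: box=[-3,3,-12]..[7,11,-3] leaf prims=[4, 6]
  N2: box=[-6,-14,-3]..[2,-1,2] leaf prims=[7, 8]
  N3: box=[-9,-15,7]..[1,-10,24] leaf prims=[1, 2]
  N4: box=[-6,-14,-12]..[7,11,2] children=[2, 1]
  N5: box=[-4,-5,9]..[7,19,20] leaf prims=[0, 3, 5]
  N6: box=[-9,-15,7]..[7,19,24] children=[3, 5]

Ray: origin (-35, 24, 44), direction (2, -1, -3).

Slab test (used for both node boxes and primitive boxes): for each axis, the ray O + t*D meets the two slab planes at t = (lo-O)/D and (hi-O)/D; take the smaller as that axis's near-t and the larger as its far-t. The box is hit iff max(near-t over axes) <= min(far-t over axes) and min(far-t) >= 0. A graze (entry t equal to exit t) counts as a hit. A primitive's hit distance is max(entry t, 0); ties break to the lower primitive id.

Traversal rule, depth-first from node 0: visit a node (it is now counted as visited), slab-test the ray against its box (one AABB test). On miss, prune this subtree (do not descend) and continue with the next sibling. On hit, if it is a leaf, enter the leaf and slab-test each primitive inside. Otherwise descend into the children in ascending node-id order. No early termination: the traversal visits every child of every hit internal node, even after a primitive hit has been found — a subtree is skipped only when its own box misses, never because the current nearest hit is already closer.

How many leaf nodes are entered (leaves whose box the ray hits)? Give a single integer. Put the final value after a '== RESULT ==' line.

Traverse from the root:
N0 x:[13,21] y:[5,39] z:[20/3,56/3] -> hit [13,56/3], descend [4, 6]
  N4 x:[29/2,21] y:[13,38] z:[14,56/3] -> hit [29/2,56/3], descend [1, 2]
    N1 x:[16,21] y:[13,21] z:[47/3,56/3] -> hit [16,56/3] leaf, test {P4(miss), P6(miss)}
    N2 x:[29/2,37/2] y:[25,38] z:[14,47/3] -> miss, prune
  N6 x:[13,21] y:[5,39] z:[20/3,37/3] -> miss, prune

order=[0, 4, 1, 2, 6]  |boxes|=5  |leaves|=1  hit=miss

== RESULT ==
1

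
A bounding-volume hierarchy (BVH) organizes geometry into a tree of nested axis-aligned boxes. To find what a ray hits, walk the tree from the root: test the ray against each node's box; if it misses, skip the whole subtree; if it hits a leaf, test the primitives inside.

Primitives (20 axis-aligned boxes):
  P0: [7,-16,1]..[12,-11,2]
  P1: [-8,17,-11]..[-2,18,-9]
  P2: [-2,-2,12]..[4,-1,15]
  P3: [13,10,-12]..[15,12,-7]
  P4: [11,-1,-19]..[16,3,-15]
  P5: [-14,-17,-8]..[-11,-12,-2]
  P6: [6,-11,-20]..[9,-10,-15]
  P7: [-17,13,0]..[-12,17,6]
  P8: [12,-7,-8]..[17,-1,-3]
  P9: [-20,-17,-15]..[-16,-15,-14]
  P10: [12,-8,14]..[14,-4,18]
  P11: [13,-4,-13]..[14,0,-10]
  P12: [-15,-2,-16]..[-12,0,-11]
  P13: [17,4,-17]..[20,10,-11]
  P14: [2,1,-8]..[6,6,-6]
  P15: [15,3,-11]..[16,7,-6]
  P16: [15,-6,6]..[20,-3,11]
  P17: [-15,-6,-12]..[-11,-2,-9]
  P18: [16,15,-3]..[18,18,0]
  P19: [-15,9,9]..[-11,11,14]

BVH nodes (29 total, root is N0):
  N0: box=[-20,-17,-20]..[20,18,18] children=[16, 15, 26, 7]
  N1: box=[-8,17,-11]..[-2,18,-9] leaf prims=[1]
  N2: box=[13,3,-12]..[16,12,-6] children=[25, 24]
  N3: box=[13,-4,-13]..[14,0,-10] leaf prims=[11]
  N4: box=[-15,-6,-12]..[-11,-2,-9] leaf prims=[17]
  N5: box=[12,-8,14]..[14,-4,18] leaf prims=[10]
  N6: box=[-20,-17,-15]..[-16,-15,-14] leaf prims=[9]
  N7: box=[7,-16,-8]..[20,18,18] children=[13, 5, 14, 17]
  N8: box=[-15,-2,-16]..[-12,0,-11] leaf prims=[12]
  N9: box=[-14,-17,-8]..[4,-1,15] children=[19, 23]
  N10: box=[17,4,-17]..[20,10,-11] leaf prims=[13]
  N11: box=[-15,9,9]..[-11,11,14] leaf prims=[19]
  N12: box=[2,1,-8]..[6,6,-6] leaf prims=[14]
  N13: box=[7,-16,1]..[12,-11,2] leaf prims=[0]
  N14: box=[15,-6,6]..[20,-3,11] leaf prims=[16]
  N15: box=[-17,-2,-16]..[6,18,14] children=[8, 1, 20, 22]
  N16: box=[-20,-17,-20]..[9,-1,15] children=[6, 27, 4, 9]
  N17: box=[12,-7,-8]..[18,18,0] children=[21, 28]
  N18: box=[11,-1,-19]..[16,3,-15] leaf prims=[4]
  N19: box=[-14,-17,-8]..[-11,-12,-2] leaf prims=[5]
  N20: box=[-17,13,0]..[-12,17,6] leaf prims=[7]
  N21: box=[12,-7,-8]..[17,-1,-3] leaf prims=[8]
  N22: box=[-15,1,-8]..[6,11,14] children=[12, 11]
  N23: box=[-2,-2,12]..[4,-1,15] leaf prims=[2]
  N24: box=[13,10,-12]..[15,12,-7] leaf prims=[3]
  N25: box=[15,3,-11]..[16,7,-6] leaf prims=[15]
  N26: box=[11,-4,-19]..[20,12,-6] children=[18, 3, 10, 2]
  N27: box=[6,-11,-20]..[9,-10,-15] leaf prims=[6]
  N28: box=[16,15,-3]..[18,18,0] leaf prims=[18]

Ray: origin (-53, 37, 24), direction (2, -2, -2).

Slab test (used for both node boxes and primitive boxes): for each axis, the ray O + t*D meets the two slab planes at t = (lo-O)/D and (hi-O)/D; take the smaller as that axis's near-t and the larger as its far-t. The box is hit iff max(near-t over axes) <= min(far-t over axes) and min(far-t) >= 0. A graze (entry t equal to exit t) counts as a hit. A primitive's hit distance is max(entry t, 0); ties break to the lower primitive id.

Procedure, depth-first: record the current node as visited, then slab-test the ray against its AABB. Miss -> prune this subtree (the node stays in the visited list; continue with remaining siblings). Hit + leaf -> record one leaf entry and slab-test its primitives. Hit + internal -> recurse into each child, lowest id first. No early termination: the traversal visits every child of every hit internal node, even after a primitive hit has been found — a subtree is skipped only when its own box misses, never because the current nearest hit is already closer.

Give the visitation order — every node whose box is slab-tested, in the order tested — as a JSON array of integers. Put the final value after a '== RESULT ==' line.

Walk:
N0 x:[33/2,73/2] y:[19/2,27] z:[3,22] -> hit [33/2,22], descend [7, 15, 16, 26]
  N7 x:[30,73/2] y:[19/2,53/2] z:[3,16] -> miss, prune
  N15 x:[18,59/2] y:[19/2,39/2] z:[5,20] -> hit [18,39/2], descend [1, 8, 20, 22]
    N1 x:[45/2,51/2] y:[19/2,10] z:[33/2,35/2] -> miss, prune
    N8 x:[19,41/2] y:[37/2,39/2] z:[35/2,20] -> hit [19,39/2] leaf, test {P12@t=19}
    N20 x:[18,41/2] y:[10,12] z:[9,12] -> miss, prune
    N22 x:[19,59/2] y:[13,18] z:[5,16] -> miss, prune
  N16 x:[33/2,31] y:[19,27] z:[9/2,22] -> hit [19,22], descend [4, 6, 9, 27]
    N4 x:[19,21] y:[39/2,43/2] z:[33/2,18] -> miss, prune
    N6 x:[33/2,37/2] y:[26,27] z:[19,39/2] -> miss, prune
    N9 x:[39/2,57/2] y:[19,27] z:[9/2,16] -> miss, prune
    N27 x:[59/2,31] y:[47/2,24] z:[39/2,22] -> miss, prune
  N26 x:[32,73/2] y:[25/2,41/2] z:[15,43/2] -> miss, prune

Visited [0, 7, 15, 1, 8, 20, 22, 16, 4, 6, 9, 27, 26]. Tests: 13 box, 1 leaf. Nearest: P12.

== RESULT ==
[0, 7, 15, 1, 8, 20, 22, 16, 4, 6, 9, 27, 26]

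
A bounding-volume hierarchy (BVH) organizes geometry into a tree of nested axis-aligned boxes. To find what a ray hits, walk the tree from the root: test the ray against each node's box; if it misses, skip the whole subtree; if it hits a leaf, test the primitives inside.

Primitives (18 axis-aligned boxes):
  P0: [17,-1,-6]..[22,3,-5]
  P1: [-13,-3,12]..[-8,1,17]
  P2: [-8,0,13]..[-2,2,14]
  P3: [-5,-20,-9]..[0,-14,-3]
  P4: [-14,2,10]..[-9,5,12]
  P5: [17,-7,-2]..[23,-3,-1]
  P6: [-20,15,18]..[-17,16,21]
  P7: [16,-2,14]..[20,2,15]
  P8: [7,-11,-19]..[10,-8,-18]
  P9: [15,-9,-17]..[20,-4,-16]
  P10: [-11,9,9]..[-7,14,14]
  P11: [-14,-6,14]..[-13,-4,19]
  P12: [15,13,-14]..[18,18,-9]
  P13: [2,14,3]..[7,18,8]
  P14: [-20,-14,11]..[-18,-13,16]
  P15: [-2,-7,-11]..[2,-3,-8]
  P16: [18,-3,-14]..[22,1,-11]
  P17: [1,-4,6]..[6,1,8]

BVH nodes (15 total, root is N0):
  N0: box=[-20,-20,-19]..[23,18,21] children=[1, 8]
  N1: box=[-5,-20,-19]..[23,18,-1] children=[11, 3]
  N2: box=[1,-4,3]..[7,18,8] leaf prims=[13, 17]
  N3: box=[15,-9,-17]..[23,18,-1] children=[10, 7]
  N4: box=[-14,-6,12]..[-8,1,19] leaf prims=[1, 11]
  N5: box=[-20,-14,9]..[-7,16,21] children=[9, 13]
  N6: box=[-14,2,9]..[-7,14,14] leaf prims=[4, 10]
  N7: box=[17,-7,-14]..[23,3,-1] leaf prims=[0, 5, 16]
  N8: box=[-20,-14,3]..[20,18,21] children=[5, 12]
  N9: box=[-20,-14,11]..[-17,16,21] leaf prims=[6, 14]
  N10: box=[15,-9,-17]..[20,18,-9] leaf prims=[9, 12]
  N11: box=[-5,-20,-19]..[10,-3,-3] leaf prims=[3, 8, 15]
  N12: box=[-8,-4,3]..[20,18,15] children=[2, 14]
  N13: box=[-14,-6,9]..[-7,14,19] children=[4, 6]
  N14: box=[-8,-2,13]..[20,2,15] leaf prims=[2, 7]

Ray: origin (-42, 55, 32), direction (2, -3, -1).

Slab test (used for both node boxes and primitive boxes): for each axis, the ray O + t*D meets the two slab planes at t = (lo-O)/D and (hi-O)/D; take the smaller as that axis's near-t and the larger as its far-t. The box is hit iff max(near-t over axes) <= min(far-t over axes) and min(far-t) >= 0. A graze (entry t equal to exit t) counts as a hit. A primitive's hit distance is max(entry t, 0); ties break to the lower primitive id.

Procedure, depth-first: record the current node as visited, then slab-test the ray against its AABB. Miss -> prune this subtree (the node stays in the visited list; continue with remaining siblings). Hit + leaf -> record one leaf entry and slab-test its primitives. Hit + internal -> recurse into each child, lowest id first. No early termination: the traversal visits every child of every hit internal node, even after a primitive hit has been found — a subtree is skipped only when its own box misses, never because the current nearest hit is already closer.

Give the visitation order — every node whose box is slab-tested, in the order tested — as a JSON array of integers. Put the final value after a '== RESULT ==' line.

Traverse from the root:
N0 x:[11,65/2] y:[37/3,25] z:[11,51] -> hit [37/3,25], descend [1, 8]
  N1 x:[37/2,65/2] y:[37/3,25] z:[33,51] -> miss, prune
  N8 x:[11,31] y:[37/3,23] z:[11,29] -> hit [37/3,23], descend [5, 12]
    N5 x:[11,35/2] y:[13,23] z:[11,23] -> hit [13,35/2], descend [9, 13]
      N9 x:[11,25/2] y:[13,23] z:[11,21] -> miss, prune
      N13 x:[14,35/2] y:[41/3,61/3] z:[13,23] -> hit [14,35/2], descend [4, 6]
        N4 x:[14,17] y:[18,61/3] z:[13,20] -> miss, prune
        N6 x:[14,35/2] y:[41/3,53/3] z:[18,23] -> miss, prune
    N12 x:[17,31] y:[37/3,59/3] z:[17,29] -> hit [17,59/3], descend [2, 14]
      N2 x:[43/2,49/2] y:[37/3,59/3] z:[24,29] -> miss, prune
      N14 x:[17,31] y:[53/3,19] z:[17,19] -> hit [53/3,19] leaf, test {P2@t=18, P7(miss)}

11 AABB tests over nodes [0, 1, 8, 5, 9, 13, 4, 6, 12, 2, 14]; 1 leaf entered; closest P2.

== RESULT ==
[0, 1, 8, 5, 9, 13, 4, 6, 12, 2, 14]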